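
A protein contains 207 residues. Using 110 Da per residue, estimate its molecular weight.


MW = n_residues * 110 Da
MW = 207 * 110
MW = 22770 Da

22770 Da


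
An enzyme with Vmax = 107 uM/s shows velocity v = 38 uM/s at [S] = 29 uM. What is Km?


Km = [S] * (Vmax - v) / v
Km = 29 * (107 - 38) / 38
Km = 52.6579 uM

52.6579 uM


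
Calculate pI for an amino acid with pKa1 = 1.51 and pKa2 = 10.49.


pI = (pKa1 + pKa2) / 2
pI = (1.51 + 10.49) / 2
pI = 6.0

6.0


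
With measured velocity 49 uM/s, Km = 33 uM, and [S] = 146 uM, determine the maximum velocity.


Vmax = v * (Km + [S]) / [S]
Vmax = 49 * (33 + 146) / 146
Vmax = 60.0753 uM/s

60.0753 uM/s


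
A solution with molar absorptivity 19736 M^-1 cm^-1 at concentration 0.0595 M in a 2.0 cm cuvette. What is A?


A = epsilon * c * l
A = 19736 * 0.0595 * 2.0
A = 2348.584

2348.584


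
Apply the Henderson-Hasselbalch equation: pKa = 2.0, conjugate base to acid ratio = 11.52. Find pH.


pH = pKa + log10([A-]/[HA])
pH = 2.0 + log10(11.52)
pH = 3.0615

3.0615


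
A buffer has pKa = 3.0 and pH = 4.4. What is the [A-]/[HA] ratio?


[A-]/[HA] = 10^(pH - pKa)
= 10^(4.4 - 3.0)
= 25.1189

25.1189


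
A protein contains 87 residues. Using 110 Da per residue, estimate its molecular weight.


MW = n_residues * 110 Da
MW = 87 * 110
MW = 9570 Da

9570 Da


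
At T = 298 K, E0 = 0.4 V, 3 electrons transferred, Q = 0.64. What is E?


E = E0 - (RT/nF) * ln(Q)
E = 0.4 - (8.314 * 298 / (3 * 96485)) * ln(0.64)
E = 0.4038 V

0.4038 V


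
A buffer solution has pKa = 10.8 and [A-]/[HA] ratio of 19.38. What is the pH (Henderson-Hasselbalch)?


pH = pKa + log10([A-]/[HA])
pH = 10.8 + log10(19.38)
pH = 12.0874

12.0874


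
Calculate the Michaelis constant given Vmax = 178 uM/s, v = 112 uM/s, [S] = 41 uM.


Km = [S] * (Vmax - v) / v
Km = 41 * (178 - 112) / 112
Km = 24.1607 uM

24.1607 uM


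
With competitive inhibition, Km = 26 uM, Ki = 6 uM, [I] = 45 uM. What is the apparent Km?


Km_app = Km * (1 + [I]/Ki)
Km_app = 26 * (1 + 45/6)
Km_app = 221.0 uM

221.0 uM


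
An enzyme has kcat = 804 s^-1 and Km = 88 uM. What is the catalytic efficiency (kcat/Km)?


Catalytic efficiency = kcat / Km
= 804 / 88
= 9.1364 uM^-1*s^-1

9.1364 uM^-1*s^-1


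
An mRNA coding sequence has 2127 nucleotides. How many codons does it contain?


codons = nucleotides / 3
codons = 2127 / 3 = 709

709


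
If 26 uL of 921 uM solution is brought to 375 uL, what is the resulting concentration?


C2 = C1 * V1 / V2
C2 = 921 * 26 / 375
C2 = 63.856 uM

63.856 uM


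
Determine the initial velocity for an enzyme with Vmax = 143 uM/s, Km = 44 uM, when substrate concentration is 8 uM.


v = Vmax * [S] / (Km + [S])
v = 143 * 8 / (44 + 8)
v = 22.0 uM/s

22.0 uM/s


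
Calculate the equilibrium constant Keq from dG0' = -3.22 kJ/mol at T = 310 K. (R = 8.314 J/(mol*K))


Keq = exp(-dG0 * 1000 / (R * T))
Keq = exp(-(-3.22) * 1000 / (8.314 * 310))
Keq = 3.4881

3.4881


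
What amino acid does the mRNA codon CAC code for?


Standard genetic code lookup.
Codon CAC -> His

His


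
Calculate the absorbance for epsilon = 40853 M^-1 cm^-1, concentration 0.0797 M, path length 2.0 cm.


A = epsilon * c * l
A = 40853 * 0.0797 * 2.0
A = 6511.9682

6511.9682


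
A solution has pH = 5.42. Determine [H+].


[H+] = 10^(-pH)
[H+] = 10^(-5.42)
[H+] = 3.802e-06 M

3.802e-06 M


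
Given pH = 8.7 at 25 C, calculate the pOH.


pOH = 14 - pH
pOH = 14 - 8.7
pOH = 5.3

5.3


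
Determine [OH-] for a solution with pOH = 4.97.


[OH-] = 10^(-pOH)
[OH-] = 10^(-4.97)
[OH-] = 1.072e-05 M

1.072e-05 M


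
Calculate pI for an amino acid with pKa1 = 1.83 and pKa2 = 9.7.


pI = (pKa1 + pKa2) / 2
pI = (1.83 + 9.7) / 2
pI = 5.765

5.765


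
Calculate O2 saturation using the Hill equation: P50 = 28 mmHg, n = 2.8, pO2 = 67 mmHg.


Y = pO2^n / (P50^n + pO2^n)
Y = 67^2.8 / (28^2.8 + 67^2.8)
Y = 92.0%

92.0%


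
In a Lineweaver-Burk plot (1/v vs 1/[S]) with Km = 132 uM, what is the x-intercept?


x-intercept = -1/Km
= -1/132
= -0.0076 1/uM

-0.0076 1/uM


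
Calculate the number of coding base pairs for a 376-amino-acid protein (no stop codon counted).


Each amino acid = 1 codon = 3 bp
bp = 376 * 3 = 1128 bp

1128 bp


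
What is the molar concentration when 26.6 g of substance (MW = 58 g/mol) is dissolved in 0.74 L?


C = (mass / MW) / volume
C = (26.6 / 58) / 0.74
C = 0.6198 M

0.6198 M


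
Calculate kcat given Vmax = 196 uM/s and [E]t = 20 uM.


kcat = Vmax / [E]t
kcat = 196 / 20
kcat = 9.8 s^-1

9.8 s^-1


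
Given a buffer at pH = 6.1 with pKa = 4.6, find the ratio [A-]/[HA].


[A-]/[HA] = 10^(pH - pKa)
= 10^(6.1 - 4.6)
= 31.6228

31.6228


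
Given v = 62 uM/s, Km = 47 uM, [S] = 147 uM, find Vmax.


Vmax = v * (Km + [S]) / [S]
Vmax = 62 * (47 + 147) / 147
Vmax = 81.8231 uM/s

81.8231 uM/s


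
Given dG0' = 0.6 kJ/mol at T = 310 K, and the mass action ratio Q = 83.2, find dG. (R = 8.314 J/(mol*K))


dG = dG0' + RT * ln(Q) / 1000
dG = 0.6 + 8.314 * 310 * ln(83.2) / 1000
dG = 11.9951 kJ/mol

11.9951 kJ/mol


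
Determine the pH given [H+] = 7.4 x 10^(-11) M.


pH = -log10([H+])
pH = -log10(7.4 x 10^(-11))
pH = 10.1308

10.1308


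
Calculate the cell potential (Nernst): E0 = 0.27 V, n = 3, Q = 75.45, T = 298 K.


E = E0 - (RT/nF) * ln(Q)
E = 0.27 - (8.314 * 298 / (3 * 96485)) * ln(75.45)
E = 0.233 V

0.233 V


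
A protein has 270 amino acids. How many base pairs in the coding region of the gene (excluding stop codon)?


Each amino acid = 1 codon = 3 bp
bp = 270 * 3 = 810 bp

810 bp


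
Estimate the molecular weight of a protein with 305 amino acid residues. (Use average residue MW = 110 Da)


MW = n_residues * 110 Da
MW = 305 * 110
MW = 33550 Da

33550 Da


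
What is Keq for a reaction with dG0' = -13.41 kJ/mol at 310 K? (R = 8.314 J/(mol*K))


Keq = exp(-dG0 * 1000 / (R * T))
Keq = exp(-(-13.41) * 1000 / (8.314 * 310))
Keq = 181.8239

181.8239


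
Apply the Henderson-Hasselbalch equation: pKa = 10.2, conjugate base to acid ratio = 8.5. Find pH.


pH = pKa + log10([A-]/[HA])
pH = 10.2 + log10(8.5)
pH = 11.1294

11.1294


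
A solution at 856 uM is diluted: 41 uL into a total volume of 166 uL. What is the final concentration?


C2 = C1 * V1 / V2
C2 = 856 * 41 / 166
C2 = 211.4217 uM

211.4217 uM


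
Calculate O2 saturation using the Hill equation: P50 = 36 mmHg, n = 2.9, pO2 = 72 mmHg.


Y = pO2^n / (P50^n + pO2^n)
Y = 72^2.9 / (36^2.9 + 72^2.9)
Y = 88.19%

88.19%


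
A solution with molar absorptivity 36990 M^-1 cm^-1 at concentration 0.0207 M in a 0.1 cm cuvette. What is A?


A = epsilon * c * l
A = 36990 * 0.0207 * 0.1
A = 76.5693

76.5693


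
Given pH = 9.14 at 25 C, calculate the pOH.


pOH = 14 - pH
pOH = 14 - 9.14
pOH = 4.86

4.86


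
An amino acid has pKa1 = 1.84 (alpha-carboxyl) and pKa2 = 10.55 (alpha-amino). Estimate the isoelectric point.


pI = (pKa1 + pKa2) / 2
pI = (1.84 + 10.55) / 2
pI = 6.195

6.195


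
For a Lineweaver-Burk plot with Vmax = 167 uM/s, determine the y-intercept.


y-intercept = 1/Vmax
= 1/167
= 0.006 s/uM

0.006 s/uM


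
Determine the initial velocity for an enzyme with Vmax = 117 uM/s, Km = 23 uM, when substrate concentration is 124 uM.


v = Vmax * [S] / (Km + [S])
v = 117 * 124 / (23 + 124)
v = 98.6939 uM/s

98.6939 uM/s


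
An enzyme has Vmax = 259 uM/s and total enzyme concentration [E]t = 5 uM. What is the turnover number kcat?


kcat = Vmax / [E]t
kcat = 259 / 5
kcat = 51.8 s^-1

51.8 s^-1


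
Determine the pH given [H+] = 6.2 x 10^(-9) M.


pH = -log10([H+])
pH = -log10(6.2 x 10^(-9))
pH = 8.2076

8.2076


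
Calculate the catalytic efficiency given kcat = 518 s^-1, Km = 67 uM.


Catalytic efficiency = kcat / Km
= 518 / 67
= 7.7313 uM^-1*s^-1

7.7313 uM^-1*s^-1


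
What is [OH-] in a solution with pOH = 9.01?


[OH-] = 10^(-pOH)
[OH-] = 10^(-9.01)
[OH-] = 9.772e-10 M

9.772e-10 M


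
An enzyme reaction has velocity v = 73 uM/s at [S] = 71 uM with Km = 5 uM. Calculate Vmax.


Vmax = v * (Km + [S]) / [S]
Vmax = 73 * (5 + 71) / 71
Vmax = 78.1408 uM/s

78.1408 uM/s


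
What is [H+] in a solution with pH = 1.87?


[H+] = 10^(-pH)
[H+] = 10^(-1.87)
[H+] = 0.0135 M

0.0135 M


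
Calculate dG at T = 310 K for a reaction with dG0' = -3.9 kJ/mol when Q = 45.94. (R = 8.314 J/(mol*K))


dG = dG0' + RT * ln(Q) / 1000
dG = -3.9 + 8.314 * 310 * ln(45.94) / 1000
dG = 5.9643 kJ/mol

5.9643 kJ/mol


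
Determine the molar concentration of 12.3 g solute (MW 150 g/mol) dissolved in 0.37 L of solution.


C = (mass / MW) / volume
C = (12.3 / 150) / 0.37
C = 0.2216 M

0.2216 M


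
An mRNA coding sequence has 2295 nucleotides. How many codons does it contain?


codons = nucleotides / 3
codons = 2295 / 3 = 765

765


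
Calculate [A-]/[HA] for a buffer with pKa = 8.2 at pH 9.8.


[A-]/[HA] = 10^(pH - pKa)
= 10^(9.8 - 8.2)
= 39.8107

39.8107


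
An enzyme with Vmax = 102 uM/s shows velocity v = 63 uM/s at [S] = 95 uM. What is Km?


Km = [S] * (Vmax - v) / v
Km = 95 * (102 - 63) / 63
Km = 58.8095 uM

58.8095 uM


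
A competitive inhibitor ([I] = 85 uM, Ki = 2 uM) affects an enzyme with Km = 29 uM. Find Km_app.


Km_app = Km * (1 + [I]/Ki)
Km_app = 29 * (1 + 85/2)
Km_app = 1261.5 uM

1261.5 uM


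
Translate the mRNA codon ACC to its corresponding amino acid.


Standard genetic code lookup.
Codon ACC -> Thr

Thr


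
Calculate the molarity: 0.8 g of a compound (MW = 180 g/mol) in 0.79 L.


C = (mass / MW) / volume
C = (0.8 / 180) / 0.79
C = 0.0056 M

0.0056 M


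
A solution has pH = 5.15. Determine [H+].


[H+] = 10^(-pH)
[H+] = 10^(-5.15)
[H+] = 7.079e-06 M

7.079e-06 M


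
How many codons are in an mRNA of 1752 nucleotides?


codons = nucleotides / 3
codons = 1752 / 3 = 584

584


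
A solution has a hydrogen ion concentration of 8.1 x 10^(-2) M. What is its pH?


pH = -log10([H+])
pH = -log10(8.1 x 10^(-2))
pH = 1.0915

1.0915


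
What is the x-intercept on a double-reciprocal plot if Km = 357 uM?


x-intercept = -1/Km
= -1/357
= -0.0028 1/uM

-0.0028 1/uM


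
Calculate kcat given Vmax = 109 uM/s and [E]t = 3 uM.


kcat = Vmax / [E]t
kcat = 109 / 3
kcat = 36.3333 s^-1

36.3333 s^-1


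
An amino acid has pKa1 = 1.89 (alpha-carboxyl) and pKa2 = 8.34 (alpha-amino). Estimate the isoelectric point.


pI = (pKa1 + pKa2) / 2
pI = (1.89 + 8.34) / 2
pI = 5.115

5.115


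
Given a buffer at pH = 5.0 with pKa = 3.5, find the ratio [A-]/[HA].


[A-]/[HA] = 10^(pH - pKa)
= 10^(5.0 - 3.5)
= 31.6228

31.6228


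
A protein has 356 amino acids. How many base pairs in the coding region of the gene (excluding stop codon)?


Each amino acid = 1 codon = 3 bp
bp = 356 * 3 = 1068 bp

1068 bp


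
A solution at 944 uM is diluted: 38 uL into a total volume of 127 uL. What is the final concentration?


C2 = C1 * V1 / V2
C2 = 944 * 38 / 127
C2 = 282.4567 uM

282.4567 uM


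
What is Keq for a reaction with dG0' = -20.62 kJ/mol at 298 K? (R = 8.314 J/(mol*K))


Keq = exp(-dG0 * 1000 / (R * T))
Keq = exp(-(-20.62) * 1000 / (8.314 * 298))
Keq = 4116.1119

4116.1119


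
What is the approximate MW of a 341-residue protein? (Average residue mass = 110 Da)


MW = n_residues * 110 Da
MW = 341 * 110
MW = 37510 Da

37510 Da


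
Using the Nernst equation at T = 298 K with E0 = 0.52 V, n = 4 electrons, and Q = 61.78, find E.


E = E0 - (RT/nF) * ln(Q)
E = 0.52 - (8.314 * 298 / (4 * 96485)) * ln(61.78)
E = 0.4935 V

0.4935 V


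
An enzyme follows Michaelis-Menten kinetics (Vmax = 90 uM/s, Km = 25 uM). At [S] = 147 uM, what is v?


v = Vmax * [S] / (Km + [S])
v = 90 * 147 / (25 + 147)
v = 76.9186 uM/s

76.9186 uM/s


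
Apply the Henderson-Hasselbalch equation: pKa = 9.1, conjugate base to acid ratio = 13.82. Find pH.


pH = pKa + log10([A-]/[HA])
pH = 9.1 + log10(13.82)
pH = 10.2405

10.2405


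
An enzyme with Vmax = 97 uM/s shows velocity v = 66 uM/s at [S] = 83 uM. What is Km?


Km = [S] * (Vmax - v) / v
Km = 83 * (97 - 66) / 66
Km = 38.9848 uM

38.9848 uM


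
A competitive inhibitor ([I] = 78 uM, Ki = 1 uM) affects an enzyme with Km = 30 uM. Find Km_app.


Km_app = Km * (1 + [I]/Ki)
Km_app = 30 * (1 + 78/1)
Km_app = 2370.0 uM

2370.0 uM


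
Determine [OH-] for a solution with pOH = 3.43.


[OH-] = 10^(-pOH)
[OH-] = 10^(-3.43)
[OH-] = 3.715e-04 M

3.715e-04 M


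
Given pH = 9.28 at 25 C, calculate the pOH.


pOH = 14 - pH
pOH = 14 - 9.28
pOH = 4.72

4.72


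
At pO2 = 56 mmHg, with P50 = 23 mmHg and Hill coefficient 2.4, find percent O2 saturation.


Y = pO2^n / (P50^n + pO2^n)
Y = 56^2.4 / (23^2.4 + 56^2.4)
Y = 89.43%

89.43%


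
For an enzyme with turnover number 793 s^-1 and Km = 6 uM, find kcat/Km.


Catalytic efficiency = kcat / Km
= 793 / 6
= 132.1667 uM^-1*s^-1

132.1667 uM^-1*s^-1


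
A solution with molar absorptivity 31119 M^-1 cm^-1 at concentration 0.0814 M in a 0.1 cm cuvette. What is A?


A = epsilon * c * l
A = 31119 * 0.0814 * 0.1
A = 253.3087

253.3087


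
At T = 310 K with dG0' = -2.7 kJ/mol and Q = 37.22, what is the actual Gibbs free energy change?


dG = dG0' + RT * ln(Q) / 1000
dG = -2.7 + 8.314 * 310 * ln(37.22) / 1000
dG = 6.6218 kJ/mol

6.6218 kJ/mol


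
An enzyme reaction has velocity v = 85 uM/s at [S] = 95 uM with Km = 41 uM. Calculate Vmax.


Vmax = v * (Km + [S]) / [S]
Vmax = 85 * (41 + 95) / 95
Vmax = 121.6842 uM/s

121.6842 uM/s


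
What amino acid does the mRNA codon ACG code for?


Standard genetic code lookup.
Codon ACG -> Thr

Thr


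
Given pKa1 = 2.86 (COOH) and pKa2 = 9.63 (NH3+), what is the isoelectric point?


pI = (pKa1 + pKa2) / 2
pI = (2.86 + 9.63) / 2
pI = 6.245

6.245


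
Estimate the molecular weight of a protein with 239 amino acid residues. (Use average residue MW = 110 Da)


MW = n_residues * 110 Da
MW = 239 * 110
MW = 26290 Da

26290 Da


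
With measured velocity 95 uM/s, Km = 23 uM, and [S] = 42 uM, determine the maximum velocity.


Vmax = v * (Km + [S]) / [S]
Vmax = 95 * (23 + 42) / 42
Vmax = 147.0238 uM/s

147.0238 uM/s


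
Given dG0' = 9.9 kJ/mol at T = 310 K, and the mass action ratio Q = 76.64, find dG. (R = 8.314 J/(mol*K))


dG = dG0' + RT * ln(Q) / 1000
dG = 9.9 + 8.314 * 310 * ln(76.64) / 1000
dG = 21.0834 kJ/mol

21.0834 kJ/mol


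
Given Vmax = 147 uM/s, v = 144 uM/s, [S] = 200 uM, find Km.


Km = [S] * (Vmax - v) / v
Km = 200 * (147 - 144) / 144
Km = 4.1667 uM

4.1667 uM


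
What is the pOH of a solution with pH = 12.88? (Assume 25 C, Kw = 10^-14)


pOH = 14 - pH
pOH = 14 - 12.88
pOH = 1.12

1.12


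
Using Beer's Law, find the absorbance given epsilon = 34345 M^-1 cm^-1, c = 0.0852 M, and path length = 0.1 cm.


A = epsilon * c * l
A = 34345 * 0.0852 * 0.1
A = 292.6194

292.6194


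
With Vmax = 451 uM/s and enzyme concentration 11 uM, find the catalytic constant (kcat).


kcat = Vmax / [E]t
kcat = 451 / 11
kcat = 41.0 s^-1

41.0 s^-1


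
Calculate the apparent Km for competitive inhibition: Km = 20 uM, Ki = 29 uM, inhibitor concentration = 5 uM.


Km_app = Km * (1 + [I]/Ki)
Km_app = 20 * (1 + 5/29)
Km_app = 23.4483 uM

23.4483 uM


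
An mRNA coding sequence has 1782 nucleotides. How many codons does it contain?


codons = nucleotides / 3
codons = 1782 / 3 = 594

594


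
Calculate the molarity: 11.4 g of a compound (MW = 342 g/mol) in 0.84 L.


C = (mass / MW) / volume
C = (11.4 / 342) / 0.84
C = 0.0397 M

0.0397 M


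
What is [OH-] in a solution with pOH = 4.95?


[OH-] = 10^(-pOH)
[OH-] = 10^(-4.95)
[OH-] = 1.122e-05 M

1.122e-05 M


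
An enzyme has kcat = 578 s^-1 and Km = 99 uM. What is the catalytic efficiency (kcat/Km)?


Catalytic efficiency = kcat / Km
= 578 / 99
= 5.8384 uM^-1*s^-1

5.8384 uM^-1*s^-1


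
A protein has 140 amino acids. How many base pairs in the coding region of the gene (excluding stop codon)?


Each amino acid = 1 codon = 3 bp
bp = 140 * 3 = 420 bp

420 bp


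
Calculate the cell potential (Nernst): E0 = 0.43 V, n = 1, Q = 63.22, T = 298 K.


E = E0 - (RT/nF) * ln(Q)
E = 0.43 - (8.314 * 298 / (1 * 96485)) * ln(63.22)
E = 0.3235 V

0.3235 V


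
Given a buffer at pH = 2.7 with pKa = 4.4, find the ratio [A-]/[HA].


[A-]/[HA] = 10^(pH - pKa)
= 10^(2.7 - 4.4)
= 0.02

0.02


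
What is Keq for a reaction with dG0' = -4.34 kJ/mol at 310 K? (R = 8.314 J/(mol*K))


Keq = exp(-dG0 * 1000 / (R * T))
Keq = exp(-(-4.34) * 1000 / (8.314 * 310))
Keq = 5.3866

5.3866


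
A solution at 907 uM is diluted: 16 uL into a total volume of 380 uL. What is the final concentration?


C2 = C1 * V1 / V2
C2 = 907 * 16 / 380
C2 = 38.1895 uM

38.1895 uM


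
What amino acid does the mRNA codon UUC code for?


Standard genetic code lookup.
Codon UUC -> Phe

Phe


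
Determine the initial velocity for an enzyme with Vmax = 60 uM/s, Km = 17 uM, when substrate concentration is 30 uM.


v = Vmax * [S] / (Km + [S])
v = 60 * 30 / (17 + 30)
v = 38.2979 uM/s

38.2979 uM/s


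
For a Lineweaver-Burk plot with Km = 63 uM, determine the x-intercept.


x-intercept = -1/Km
= -1/63
= -0.0159 1/uM

-0.0159 1/uM


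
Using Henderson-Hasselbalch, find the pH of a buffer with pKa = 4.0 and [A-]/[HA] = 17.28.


pH = pKa + log10([A-]/[HA])
pH = 4.0 + log10(17.28)
pH = 5.2375

5.2375


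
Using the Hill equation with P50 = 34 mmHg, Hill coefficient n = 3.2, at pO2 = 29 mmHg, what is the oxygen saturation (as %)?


Y = pO2^n / (P50^n + pO2^n)
Y = 29^3.2 / (34^3.2 + 29^3.2)
Y = 37.54%

37.54%


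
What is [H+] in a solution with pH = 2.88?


[H+] = 10^(-pH)
[H+] = 10^(-2.88)
[H+] = 0.0013 M

0.0013 M


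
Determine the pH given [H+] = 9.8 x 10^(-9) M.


pH = -log10([H+])
pH = -log10(9.8 x 10^(-9))
pH = 8.0088

8.0088


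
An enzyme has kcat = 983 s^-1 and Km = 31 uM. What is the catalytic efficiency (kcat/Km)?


Catalytic efficiency = kcat / Km
= 983 / 31
= 31.7097 uM^-1*s^-1

31.7097 uM^-1*s^-1


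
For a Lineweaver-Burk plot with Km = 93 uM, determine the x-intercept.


x-intercept = -1/Km
= -1/93
= -0.0108 1/uM

-0.0108 1/uM


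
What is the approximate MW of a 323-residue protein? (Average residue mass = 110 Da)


MW = n_residues * 110 Da
MW = 323 * 110
MW = 35530 Da

35530 Da


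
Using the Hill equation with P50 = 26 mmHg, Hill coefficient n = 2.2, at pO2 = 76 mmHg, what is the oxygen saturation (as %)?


Y = pO2^n / (P50^n + pO2^n)
Y = 76^2.2 / (26^2.2 + 76^2.2)
Y = 91.37%

91.37%


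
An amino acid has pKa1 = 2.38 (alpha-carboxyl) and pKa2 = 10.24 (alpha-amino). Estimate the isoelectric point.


pI = (pKa1 + pKa2) / 2
pI = (2.38 + 10.24) / 2
pI = 6.31

6.31


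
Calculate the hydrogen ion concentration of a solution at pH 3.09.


[H+] = 10^(-pH)
[H+] = 10^(-3.09)
[H+] = 8.128e-04 M

8.128e-04 M


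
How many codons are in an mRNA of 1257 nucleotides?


codons = nucleotides / 3
codons = 1257 / 3 = 419

419


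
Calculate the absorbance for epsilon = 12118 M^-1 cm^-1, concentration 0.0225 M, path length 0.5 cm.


A = epsilon * c * l
A = 12118 * 0.0225 * 0.5
A = 136.3275

136.3275


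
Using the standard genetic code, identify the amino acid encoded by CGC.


Standard genetic code lookup.
Codon CGC -> Arg

Arg


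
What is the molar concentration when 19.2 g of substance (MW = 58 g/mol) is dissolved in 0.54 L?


C = (mass / MW) / volume
C = (19.2 / 58) / 0.54
C = 0.613 M

0.613 M


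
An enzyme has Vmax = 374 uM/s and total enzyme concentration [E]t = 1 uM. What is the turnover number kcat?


kcat = Vmax / [E]t
kcat = 374 / 1
kcat = 374.0 s^-1

374.0 s^-1


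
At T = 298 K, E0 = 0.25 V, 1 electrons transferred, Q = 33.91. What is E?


E = E0 - (RT/nF) * ln(Q)
E = 0.25 - (8.314 * 298 / (1 * 96485)) * ln(33.91)
E = 0.1595 V

0.1595 V


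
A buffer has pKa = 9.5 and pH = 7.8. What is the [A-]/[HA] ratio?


[A-]/[HA] = 10^(pH - pKa)
= 10^(7.8 - 9.5)
= 0.02

0.02


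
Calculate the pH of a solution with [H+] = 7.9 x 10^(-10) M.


pH = -log10([H+])
pH = -log10(7.9 x 10^(-10))
pH = 9.1024

9.1024


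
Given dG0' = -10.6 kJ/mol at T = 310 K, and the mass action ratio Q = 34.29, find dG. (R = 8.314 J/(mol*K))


dG = dG0' + RT * ln(Q) / 1000
dG = -10.6 + 8.314 * 310 * ln(34.29) / 1000
dG = -1.4895 kJ/mol

-1.4895 kJ/mol


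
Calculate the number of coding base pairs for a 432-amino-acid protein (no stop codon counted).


Each amino acid = 1 codon = 3 bp
bp = 432 * 3 = 1296 bp

1296 bp


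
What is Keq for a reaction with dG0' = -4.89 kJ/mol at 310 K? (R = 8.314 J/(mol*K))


Keq = exp(-dG0 * 1000 / (R * T))
Keq = exp(-(-4.89) * 1000 / (8.314 * 310))
Keq = 6.6679

6.6679


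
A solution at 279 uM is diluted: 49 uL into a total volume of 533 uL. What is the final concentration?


C2 = C1 * V1 / V2
C2 = 279 * 49 / 533
C2 = 25.6492 uM

25.6492 uM


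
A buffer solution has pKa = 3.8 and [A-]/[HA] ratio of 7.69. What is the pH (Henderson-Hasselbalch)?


pH = pKa + log10([A-]/[HA])
pH = 3.8 + log10(7.69)
pH = 4.6859

4.6859


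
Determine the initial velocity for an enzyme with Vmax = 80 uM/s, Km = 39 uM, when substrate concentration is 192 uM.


v = Vmax * [S] / (Km + [S])
v = 80 * 192 / (39 + 192)
v = 66.4935 uM/s

66.4935 uM/s


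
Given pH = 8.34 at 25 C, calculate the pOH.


pOH = 14 - pH
pOH = 14 - 8.34
pOH = 5.66

5.66


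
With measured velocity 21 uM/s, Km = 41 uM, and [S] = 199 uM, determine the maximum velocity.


Vmax = v * (Km + [S]) / [S]
Vmax = 21 * (41 + 199) / 199
Vmax = 25.3266 uM/s

25.3266 uM/s


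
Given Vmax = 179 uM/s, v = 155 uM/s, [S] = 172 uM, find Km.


Km = [S] * (Vmax - v) / v
Km = 172 * (179 - 155) / 155
Km = 26.6323 uM

26.6323 uM


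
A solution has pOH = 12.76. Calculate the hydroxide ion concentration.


[OH-] = 10^(-pOH)
[OH-] = 10^(-12.76)
[OH-] = 1.738e-13 M

1.738e-13 M


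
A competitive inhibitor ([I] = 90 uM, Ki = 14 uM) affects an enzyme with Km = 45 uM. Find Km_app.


Km_app = Km * (1 + [I]/Ki)
Km_app = 45 * (1 + 90/14)
Km_app = 334.2857 uM

334.2857 uM


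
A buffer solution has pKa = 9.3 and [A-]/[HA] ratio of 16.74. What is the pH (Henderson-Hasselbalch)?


pH = pKa + log10([A-]/[HA])
pH = 9.3 + log10(16.74)
pH = 10.5238

10.5238


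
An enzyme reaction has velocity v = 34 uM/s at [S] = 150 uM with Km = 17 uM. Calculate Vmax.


Vmax = v * (Km + [S]) / [S]
Vmax = 34 * (17 + 150) / 150
Vmax = 37.8533 uM/s

37.8533 uM/s


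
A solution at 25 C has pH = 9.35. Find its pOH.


pOH = 14 - pH
pOH = 14 - 9.35
pOH = 4.65

4.65


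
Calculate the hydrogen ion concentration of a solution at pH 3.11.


[H+] = 10^(-pH)
[H+] = 10^(-3.11)
[H+] = 7.762e-04 M

7.762e-04 M


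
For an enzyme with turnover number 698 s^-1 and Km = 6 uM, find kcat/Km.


Catalytic efficiency = kcat / Km
= 698 / 6
= 116.3333 uM^-1*s^-1

116.3333 uM^-1*s^-1


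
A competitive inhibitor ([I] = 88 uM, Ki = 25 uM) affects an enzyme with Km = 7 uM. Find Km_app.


Km_app = Km * (1 + [I]/Ki)
Km_app = 7 * (1 + 88/25)
Km_app = 31.64 uM

31.64 uM


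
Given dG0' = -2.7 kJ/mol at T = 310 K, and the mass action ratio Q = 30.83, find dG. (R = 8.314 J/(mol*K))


dG = dG0' + RT * ln(Q) / 1000
dG = -2.7 + 8.314 * 310 * ln(30.83) / 1000
dG = 6.1364 kJ/mol

6.1364 kJ/mol


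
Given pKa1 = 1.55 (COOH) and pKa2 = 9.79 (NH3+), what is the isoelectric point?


pI = (pKa1 + pKa2) / 2
pI = (1.55 + 9.79) / 2
pI = 5.67

5.67


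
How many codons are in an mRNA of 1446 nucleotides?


codons = nucleotides / 3
codons = 1446 / 3 = 482

482


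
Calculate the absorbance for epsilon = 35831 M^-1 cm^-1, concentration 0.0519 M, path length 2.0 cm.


A = epsilon * c * l
A = 35831 * 0.0519 * 2.0
A = 3719.2578

3719.2578


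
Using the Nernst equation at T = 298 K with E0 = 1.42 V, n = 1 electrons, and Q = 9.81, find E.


E = E0 - (RT/nF) * ln(Q)
E = 1.42 - (8.314 * 298 / (1 * 96485)) * ln(9.81)
E = 1.3614 V

1.3614 V


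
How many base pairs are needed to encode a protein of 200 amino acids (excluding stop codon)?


Each amino acid = 1 codon = 3 bp
bp = 200 * 3 = 600 bp

600 bp


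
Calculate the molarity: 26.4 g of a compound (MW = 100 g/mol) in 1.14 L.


C = (mass / MW) / volume
C = (26.4 / 100) / 1.14
C = 0.2316 M

0.2316 M


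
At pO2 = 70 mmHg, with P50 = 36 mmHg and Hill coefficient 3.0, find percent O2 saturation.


Y = pO2^n / (P50^n + pO2^n)
Y = 70^3.0 / (36^3.0 + 70^3.0)
Y = 88.03%

88.03%


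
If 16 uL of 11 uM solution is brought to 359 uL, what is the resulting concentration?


C2 = C1 * V1 / V2
C2 = 11 * 16 / 359
C2 = 0.4903 uM

0.4903 uM


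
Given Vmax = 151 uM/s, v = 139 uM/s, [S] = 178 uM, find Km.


Km = [S] * (Vmax - v) / v
Km = 178 * (151 - 139) / 139
Km = 15.3669 uM

15.3669 uM


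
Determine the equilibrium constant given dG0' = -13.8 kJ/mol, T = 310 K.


Keq = exp(-dG0 * 1000 / (R * T))
Keq = exp(-(-13.8) * 1000 / (8.314 * 310))
Keq = 211.528

211.528


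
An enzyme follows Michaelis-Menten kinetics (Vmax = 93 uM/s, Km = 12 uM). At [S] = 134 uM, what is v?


v = Vmax * [S] / (Km + [S])
v = 93 * 134 / (12 + 134)
v = 85.3562 uM/s

85.3562 uM/s


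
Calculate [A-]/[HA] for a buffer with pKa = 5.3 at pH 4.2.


[A-]/[HA] = 10^(pH - pKa)
= 10^(4.2 - 5.3)
= 0.0794

0.0794


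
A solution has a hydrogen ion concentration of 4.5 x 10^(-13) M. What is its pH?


pH = -log10([H+])
pH = -log10(4.5 x 10^(-13))
pH = 12.3468

12.3468


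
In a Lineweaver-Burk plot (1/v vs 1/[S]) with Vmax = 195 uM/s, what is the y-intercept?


y-intercept = 1/Vmax
= 1/195
= 0.0051 s/uM

0.0051 s/uM


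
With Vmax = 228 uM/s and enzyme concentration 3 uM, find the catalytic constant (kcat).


kcat = Vmax / [E]t
kcat = 228 / 3
kcat = 76.0 s^-1

76.0 s^-1


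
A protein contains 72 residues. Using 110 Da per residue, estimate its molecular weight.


MW = n_residues * 110 Da
MW = 72 * 110
MW = 7920 Da

7920 Da


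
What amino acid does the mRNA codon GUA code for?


Standard genetic code lookup.
Codon GUA -> Val

Val


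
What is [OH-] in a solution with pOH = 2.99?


[OH-] = 10^(-pOH)
[OH-] = 10^(-2.99)
[OH-] = 0.001 M

0.001 M


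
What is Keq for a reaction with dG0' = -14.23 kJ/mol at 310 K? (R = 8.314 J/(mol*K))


Keq = exp(-dG0 * 1000 / (R * T))
Keq = exp(-(-14.23) * 1000 / (8.314 * 310))
Keq = 249.9338

249.9338


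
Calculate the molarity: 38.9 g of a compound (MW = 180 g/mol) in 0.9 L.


C = (mass / MW) / volume
C = (38.9 / 180) / 0.9
C = 0.2401 M

0.2401 M


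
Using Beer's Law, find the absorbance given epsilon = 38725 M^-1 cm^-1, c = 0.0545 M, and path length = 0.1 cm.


A = epsilon * c * l
A = 38725 * 0.0545 * 0.1
A = 211.0512

211.0512


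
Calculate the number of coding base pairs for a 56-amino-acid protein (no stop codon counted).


Each amino acid = 1 codon = 3 bp
bp = 56 * 3 = 168 bp

168 bp


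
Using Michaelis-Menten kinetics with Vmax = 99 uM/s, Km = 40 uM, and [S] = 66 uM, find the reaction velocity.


v = Vmax * [S] / (Km + [S])
v = 99 * 66 / (40 + 66)
v = 61.6415 uM/s

61.6415 uM/s


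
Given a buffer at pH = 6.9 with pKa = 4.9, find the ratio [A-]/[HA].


[A-]/[HA] = 10^(pH - pKa)
= 10^(6.9 - 4.9)
= 100.0

100.0


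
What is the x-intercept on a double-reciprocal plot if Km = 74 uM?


x-intercept = -1/Km
= -1/74
= -0.0135 1/uM

-0.0135 1/uM


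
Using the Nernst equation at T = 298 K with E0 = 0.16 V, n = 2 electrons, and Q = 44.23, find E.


E = E0 - (RT/nF) * ln(Q)
E = 0.16 - (8.314 * 298 / (2 * 96485)) * ln(44.23)
E = 0.1113 V

0.1113 V


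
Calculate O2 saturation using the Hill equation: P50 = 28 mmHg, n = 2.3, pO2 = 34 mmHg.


Y = pO2^n / (P50^n + pO2^n)
Y = 34^2.3 / (28^2.3 + 34^2.3)
Y = 60.98%

60.98%


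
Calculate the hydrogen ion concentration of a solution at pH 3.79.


[H+] = 10^(-pH)
[H+] = 10^(-3.79)
[H+] = 1.622e-04 M

1.622e-04 M


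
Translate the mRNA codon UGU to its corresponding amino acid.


Standard genetic code lookup.
Codon UGU -> Cys

Cys


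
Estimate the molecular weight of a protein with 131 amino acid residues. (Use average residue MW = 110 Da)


MW = n_residues * 110 Da
MW = 131 * 110
MW = 14410 Da

14410 Da


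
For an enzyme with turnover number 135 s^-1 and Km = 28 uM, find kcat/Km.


Catalytic efficiency = kcat / Km
= 135 / 28
= 4.8214 uM^-1*s^-1

4.8214 uM^-1*s^-1


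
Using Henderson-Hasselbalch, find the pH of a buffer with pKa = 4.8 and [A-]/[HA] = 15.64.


pH = pKa + log10([A-]/[HA])
pH = 4.8 + log10(15.64)
pH = 5.9942

5.9942


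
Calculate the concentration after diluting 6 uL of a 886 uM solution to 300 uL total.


C2 = C1 * V1 / V2
C2 = 886 * 6 / 300
C2 = 17.72 uM

17.72 uM


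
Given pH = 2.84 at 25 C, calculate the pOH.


pOH = 14 - pH
pOH = 14 - 2.84
pOH = 11.16

11.16


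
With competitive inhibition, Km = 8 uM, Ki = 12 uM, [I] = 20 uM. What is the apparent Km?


Km_app = Km * (1 + [I]/Ki)
Km_app = 8 * (1 + 20/12)
Km_app = 21.3333 uM

21.3333 uM


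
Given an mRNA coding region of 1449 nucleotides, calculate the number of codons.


codons = nucleotides / 3
codons = 1449 / 3 = 483

483


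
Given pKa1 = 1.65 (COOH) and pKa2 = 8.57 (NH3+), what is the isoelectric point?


pI = (pKa1 + pKa2) / 2
pI = (1.65 + 8.57) / 2
pI = 5.11

5.11


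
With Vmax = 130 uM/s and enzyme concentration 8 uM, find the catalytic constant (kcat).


kcat = Vmax / [E]t
kcat = 130 / 8
kcat = 16.25 s^-1

16.25 s^-1


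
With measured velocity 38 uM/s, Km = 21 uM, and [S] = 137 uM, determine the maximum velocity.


Vmax = v * (Km + [S]) / [S]
Vmax = 38 * (21 + 137) / 137
Vmax = 43.8248 uM/s

43.8248 uM/s


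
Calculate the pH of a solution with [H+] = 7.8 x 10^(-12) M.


pH = -log10([H+])
pH = -log10(7.8 x 10^(-12))
pH = 11.1079

11.1079


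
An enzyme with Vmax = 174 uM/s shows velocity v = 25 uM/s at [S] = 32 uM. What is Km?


Km = [S] * (Vmax - v) / v
Km = 32 * (174 - 25) / 25
Km = 190.72 uM

190.72 uM


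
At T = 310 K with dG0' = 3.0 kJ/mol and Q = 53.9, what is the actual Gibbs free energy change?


dG = dG0' + RT * ln(Q) / 1000
dG = 3.0 + 8.314 * 310 * ln(53.9) / 1000
dG = 13.2762 kJ/mol

13.2762 kJ/mol


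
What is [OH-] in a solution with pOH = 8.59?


[OH-] = 10^(-pOH)
[OH-] = 10^(-8.59)
[OH-] = 2.570e-09 M

2.570e-09 M


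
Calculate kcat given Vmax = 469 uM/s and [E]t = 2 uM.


kcat = Vmax / [E]t
kcat = 469 / 2
kcat = 234.5 s^-1

234.5 s^-1


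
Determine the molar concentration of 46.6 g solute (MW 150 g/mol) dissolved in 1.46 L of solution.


C = (mass / MW) / volume
C = (46.6 / 150) / 1.46
C = 0.2128 M

0.2128 M


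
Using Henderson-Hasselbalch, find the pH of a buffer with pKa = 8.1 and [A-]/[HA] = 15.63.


pH = pKa + log10([A-]/[HA])
pH = 8.1 + log10(15.63)
pH = 9.294

9.294


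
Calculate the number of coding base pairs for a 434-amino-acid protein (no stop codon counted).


Each amino acid = 1 codon = 3 bp
bp = 434 * 3 = 1302 bp

1302 bp


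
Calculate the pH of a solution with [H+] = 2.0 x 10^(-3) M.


pH = -log10([H+])
pH = -log10(2.0 x 10^(-3))
pH = 2.699

2.699


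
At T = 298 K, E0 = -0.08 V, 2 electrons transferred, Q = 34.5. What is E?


E = E0 - (RT/nF) * ln(Q)
E = -0.08 - (8.314 * 298 / (2 * 96485)) * ln(34.5)
E = -0.1255 V

-0.1255 V


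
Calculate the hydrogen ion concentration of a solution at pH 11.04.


[H+] = 10^(-pH)
[H+] = 10^(-11.04)
[H+] = 9.120e-12 M

9.120e-12 M


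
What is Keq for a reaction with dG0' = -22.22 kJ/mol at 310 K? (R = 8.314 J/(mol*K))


Keq = exp(-dG0 * 1000 / (R * T))
Keq = exp(-(-22.22) * 1000 / (8.314 * 310))
Keq = 5548.5489

5548.5489


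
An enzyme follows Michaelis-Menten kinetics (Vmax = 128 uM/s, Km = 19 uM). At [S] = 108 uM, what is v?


v = Vmax * [S] / (Km + [S])
v = 128 * 108 / (19 + 108)
v = 108.8504 uM/s

108.8504 uM/s


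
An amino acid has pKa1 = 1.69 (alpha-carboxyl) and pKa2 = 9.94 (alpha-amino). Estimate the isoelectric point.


pI = (pKa1 + pKa2) / 2
pI = (1.69 + 9.94) / 2
pI = 5.815

5.815


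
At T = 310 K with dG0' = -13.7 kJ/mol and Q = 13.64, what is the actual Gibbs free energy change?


dG = dG0' + RT * ln(Q) / 1000
dG = -13.7 + 8.314 * 310 * ln(13.64) / 1000
dG = -6.9654 kJ/mol

-6.9654 kJ/mol


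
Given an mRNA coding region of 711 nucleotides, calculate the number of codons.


codons = nucleotides / 3
codons = 711 / 3 = 237

237


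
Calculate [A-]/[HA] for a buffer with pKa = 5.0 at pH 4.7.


[A-]/[HA] = 10^(pH - pKa)
= 10^(4.7 - 5.0)
= 0.5012

0.5012


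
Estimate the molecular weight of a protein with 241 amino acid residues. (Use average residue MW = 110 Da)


MW = n_residues * 110 Da
MW = 241 * 110
MW = 26510 Da

26510 Da


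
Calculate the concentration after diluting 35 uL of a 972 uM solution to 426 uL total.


C2 = C1 * V1 / V2
C2 = 972 * 35 / 426
C2 = 79.8592 uM

79.8592 uM


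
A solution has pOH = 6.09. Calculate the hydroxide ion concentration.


[OH-] = 10^(-pOH)
[OH-] = 10^(-6.09)
[OH-] = 8.128e-07 M

8.128e-07 M


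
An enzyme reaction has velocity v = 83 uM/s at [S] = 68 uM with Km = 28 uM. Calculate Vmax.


Vmax = v * (Km + [S]) / [S]
Vmax = 83 * (28 + 68) / 68
Vmax = 117.1765 uM/s

117.1765 uM/s


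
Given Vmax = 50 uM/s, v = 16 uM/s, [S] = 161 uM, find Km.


Km = [S] * (Vmax - v) / v
Km = 161 * (50 - 16) / 16
Km = 342.125 uM

342.125 uM


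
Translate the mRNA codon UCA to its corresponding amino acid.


Standard genetic code lookup.
Codon UCA -> Ser

Ser


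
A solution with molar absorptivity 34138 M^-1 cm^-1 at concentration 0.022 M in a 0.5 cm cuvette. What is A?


A = epsilon * c * l
A = 34138 * 0.022 * 0.5
A = 375.518

375.518


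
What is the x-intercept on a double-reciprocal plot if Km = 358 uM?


x-intercept = -1/Km
= -1/358
= -0.0028 1/uM

-0.0028 1/uM


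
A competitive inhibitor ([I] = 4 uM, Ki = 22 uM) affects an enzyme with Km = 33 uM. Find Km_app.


Km_app = Km * (1 + [I]/Ki)
Km_app = 33 * (1 + 4/22)
Km_app = 39.0 uM

39.0 uM


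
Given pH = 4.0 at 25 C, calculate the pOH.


pOH = 14 - pH
pOH = 14 - 4.0
pOH = 10.0

10.0


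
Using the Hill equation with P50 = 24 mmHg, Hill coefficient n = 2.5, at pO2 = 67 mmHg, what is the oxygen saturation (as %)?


Y = pO2^n / (P50^n + pO2^n)
Y = 67^2.5 / (24^2.5 + 67^2.5)
Y = 92.87%

92.87%


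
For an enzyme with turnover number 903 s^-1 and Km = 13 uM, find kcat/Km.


Catalytic efficiency = kcat / Km
= 903 / 13
= 69.4615 uM^-1*s^-1

69.4615 uM^-1*s^-1


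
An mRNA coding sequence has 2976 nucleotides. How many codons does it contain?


codons = nucleotides / 3
codons = 2976 / 3 = 992

992


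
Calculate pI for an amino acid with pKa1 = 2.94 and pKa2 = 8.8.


pI = (pKa1 + pKa2) / 2
pI = (2.94 + 8.8) / 2
pI = 5.87

5.87


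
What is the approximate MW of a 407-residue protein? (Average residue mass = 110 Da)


MW = n_residues * 110 Da
MW = 407 * 110
MW = 44770 Da

44770 Da


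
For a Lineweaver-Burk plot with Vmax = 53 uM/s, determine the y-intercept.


y-intercept = 1/Vmax
= 1/53
= 0.0189 s/uM

0.0189 s/uM


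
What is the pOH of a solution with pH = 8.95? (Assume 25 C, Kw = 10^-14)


pOH = 14 - pH
pOH = 14 - 8.95
pOH = 5.05

5.05


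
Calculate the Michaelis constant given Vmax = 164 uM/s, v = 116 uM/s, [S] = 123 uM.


Km = [S] * (Vmax - v) / v
Km = 123 * (164 - 116) / 116
Km = 50.8966 uM

50.8966 uM


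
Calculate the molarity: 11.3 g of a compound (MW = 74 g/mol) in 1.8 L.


C = (mass / MW) / volume
C = (11.3 / 74) / 1.8
C = 0.0848 M

0.0848 M


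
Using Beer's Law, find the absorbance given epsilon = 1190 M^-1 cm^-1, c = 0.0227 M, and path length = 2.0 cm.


A = epsilon * c * l
A = 1190 * 0.0227 * 2.0
A = 54.026

54.026


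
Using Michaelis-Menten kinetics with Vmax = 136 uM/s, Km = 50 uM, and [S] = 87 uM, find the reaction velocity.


v = Vmax * [S] / (Km + [S])
v = 136 * 87 / (50 + 87)
v = 86.365 uM/s

86.365 uM/s


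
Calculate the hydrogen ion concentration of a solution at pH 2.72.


[H+] = 10^(-pH)
[H+] = 10^(-2.72)
[H+] = 0.0019 M

0.0019 M


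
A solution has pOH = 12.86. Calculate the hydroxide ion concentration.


[OH-] = 10^(-pOH)
[OH-] = 10^(-12.86)
[OH-] = 1.380e-13 M

1.380e-13 M


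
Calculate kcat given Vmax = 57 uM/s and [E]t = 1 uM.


kcat = Vmax / [E]t
kcat = 57 / 1
kcat = 57.0 s^-1

57.0 s^-1


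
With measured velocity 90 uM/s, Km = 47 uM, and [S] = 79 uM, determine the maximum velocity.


Vmax = v * (Km + [S]) / [S]
Vmax = 90 * (47 + 79) / 79
Vmax = 143.5443 uM/s

143.5443 uM/s


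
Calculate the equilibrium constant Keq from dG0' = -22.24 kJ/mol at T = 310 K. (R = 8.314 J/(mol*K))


Keq = exp(-dG0 * 1000 / (R * T))
Keq = exp(-(-22.24) * 1000 / (8.314 * 310))
Keq = 5591.7728

5591.7728


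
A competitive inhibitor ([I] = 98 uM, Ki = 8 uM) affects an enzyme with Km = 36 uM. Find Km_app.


Km_app = Km * (1 + [I]/Ki)
Km_app = 36 * (1 + 98/8)
Km_app = 477.0 uM

477.0 uM


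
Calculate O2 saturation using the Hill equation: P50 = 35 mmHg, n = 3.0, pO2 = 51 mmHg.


Y = pO2^n / (P50^n + pO2^n)
Y = 51^3.0 / (35^3.0 + 51^3.0)
Y = 75.57%

75.57%


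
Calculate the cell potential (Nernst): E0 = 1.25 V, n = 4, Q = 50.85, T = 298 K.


E = E0 - (RT/nF) * ln(Q)
E = 1.25 - (8.314 * 298 / (4 * 96485)) * ln(50.85)
E = 1.2248 V

1.2248 V


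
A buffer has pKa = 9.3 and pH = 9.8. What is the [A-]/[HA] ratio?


[A-]/[HA] = 10^(pH - pKa)
= 10^(9.8 - 9.3)
= 3.1623

3.1623


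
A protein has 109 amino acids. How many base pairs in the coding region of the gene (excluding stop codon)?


Each amino acid = 1 codon = 3 bp
bp = 109 * 3 = 327 bp

327 bp


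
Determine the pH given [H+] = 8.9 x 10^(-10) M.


pH = -log10([H+])
pH = -log10(8.9 x 10^(-10))
pH = 9.0506

9.0506


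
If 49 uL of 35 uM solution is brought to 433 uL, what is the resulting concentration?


C2 = C1 * V1 / V2
C2 = 35 * 49 / 433
C2 = 3.9607 uM

3.9607 uM


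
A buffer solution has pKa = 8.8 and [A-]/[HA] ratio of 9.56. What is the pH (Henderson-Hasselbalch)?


pH = pKa + log10([A-]/[HA])
pH = 8.8 + log10(9.56)
pH = 9.7805

9.7805


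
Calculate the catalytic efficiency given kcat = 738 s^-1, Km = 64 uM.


Catalytic efficiency = kcat / Km
= 738 / 64
= 11.5312 uM^-1*s^-1

11.5312 uM^-1*s^-1


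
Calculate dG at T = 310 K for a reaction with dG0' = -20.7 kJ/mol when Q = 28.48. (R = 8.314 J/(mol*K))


dG = dG0' + RT * ln(Q) / 1000
dG = -20.7 + 8.314 * 310 * ln(28.48) / 1000
dG = -12.068 kJ/mol

-12.068 kJ/mol


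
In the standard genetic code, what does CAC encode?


Standard genetic code lookup.
Codon CAC -> His

His


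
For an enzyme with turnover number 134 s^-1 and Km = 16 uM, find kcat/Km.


Catalytic efficiency = kcat / Km
= 134 / 16
= 8.375 uM^-1*s^-1

8.375 uM^-1*s^-1


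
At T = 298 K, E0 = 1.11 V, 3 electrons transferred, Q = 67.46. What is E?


E = E0 - (RT/nF) * ln(Q)
E = 1.11 - (8.314 * 298 / (3 * 96485)) * ln(67.46)
E = 1.074 V

1.074 V


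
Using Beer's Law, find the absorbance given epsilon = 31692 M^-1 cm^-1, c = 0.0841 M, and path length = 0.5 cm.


A = epsilon * c * l
A = 31692 * 0.0841 * 0.5
A = 1332.6486

1332.6486
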